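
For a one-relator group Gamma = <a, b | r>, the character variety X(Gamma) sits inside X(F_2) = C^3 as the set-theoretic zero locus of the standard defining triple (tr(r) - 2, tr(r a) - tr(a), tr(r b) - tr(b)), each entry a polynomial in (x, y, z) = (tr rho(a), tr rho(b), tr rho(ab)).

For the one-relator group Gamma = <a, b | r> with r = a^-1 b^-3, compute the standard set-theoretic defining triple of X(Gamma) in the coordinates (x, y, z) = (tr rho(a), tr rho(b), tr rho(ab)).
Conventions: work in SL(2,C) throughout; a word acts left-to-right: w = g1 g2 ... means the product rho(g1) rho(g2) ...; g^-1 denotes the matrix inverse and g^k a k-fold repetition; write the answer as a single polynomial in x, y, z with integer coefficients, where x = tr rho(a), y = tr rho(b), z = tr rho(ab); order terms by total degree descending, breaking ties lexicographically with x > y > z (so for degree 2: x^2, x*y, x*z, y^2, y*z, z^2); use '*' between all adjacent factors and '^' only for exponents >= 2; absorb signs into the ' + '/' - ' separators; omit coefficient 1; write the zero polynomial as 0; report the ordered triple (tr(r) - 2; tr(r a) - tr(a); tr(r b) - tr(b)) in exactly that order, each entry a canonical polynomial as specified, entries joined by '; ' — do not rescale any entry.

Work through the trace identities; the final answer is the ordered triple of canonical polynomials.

tr(b^-1) = tr(b) = y
tr(b^-2) = tr(b^-1) * tr(b) - tr(1)   [inverse elimination on b] = y^2 - 2
tr(b^-1 a) = tr(a) * tr(b) - tr(a b)   [inverse elimination on b] = x*y - z
tr(b^-2 a) = tr(b^-1 a) * tr(b) - tr(b^-1 a b)   [inverse elimination on b] = x*y^2 - y*z - x
tr(b^-1 a^-1 b^-1) = tr(b^-2) * tr(a) - tr(b^-2 a)   [inverse elimination on a] = y*z - x
tr(a^-1 b^-3) = tr(b^-1 a^-1 b^-1) * tr(b) - tr(b^-1 a^-1)   [inverse elimination on b] = y^2*z - x*y - z
tr(b^-3) = tr(b^-2) * tr(b) - tr(b^-1) = y^3 - 3*y
assemble the triple (tr(r) - 2; tr(r a) - x; tr(r b) - y)

y^2*z - x*y - z - 2; y^3 - x - 3*y; y*z - x - y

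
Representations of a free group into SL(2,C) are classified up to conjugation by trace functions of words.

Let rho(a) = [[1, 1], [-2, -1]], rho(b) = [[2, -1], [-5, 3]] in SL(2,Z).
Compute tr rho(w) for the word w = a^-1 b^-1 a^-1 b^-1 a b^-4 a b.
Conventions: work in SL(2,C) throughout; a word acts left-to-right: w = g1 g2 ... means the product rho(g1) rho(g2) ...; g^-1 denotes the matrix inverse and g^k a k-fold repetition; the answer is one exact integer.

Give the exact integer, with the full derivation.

-65555

rho(a^-1) = [[-1, -1], [2, 1]]
... * rho(b^-1) = [[3, 1], [5, 2]]  ->  [[-8, -3], [11, 4]]
... * rho(a^-1) = [[-1, -1], [2, 1]]  ->  [[2, 5], [-3, -7]]
... * rho(b^-1) = [[3, 1], [5, 2]]  ->  [[31, 12], [-44, -17]]
... * rho(a) = [[1, 1], [-2, -1]]  ->  [[7, 19], [-10, -27]]
... * rho(b^-1) = [[3, 1], [5, 2]]  ->  [[116, 45], [-165, -64]]
... * rho(b^-1) = [[3, 1], [5, 2]]  ->  [[573, 206], [-815, -293]]
... * rho(b^-1) = [[3, 1], [5, 2]]  ->  [[2749, 985], [-3910, -1401]]
... * rho(b^-1) = [[3, 1], [5, 2]]  ->  [[13172, 4719], [-18735, -6712]]
... * rho(a) = [[1, 1], [-2, -1]]  ->  [[3734, 8453], [-5311, -12023]]
... * rho(b) = [[2, -1], [-5, 3]]  ->  [[-34797, 21625], [49493, -30758]]
tr = -34797 + -30758 = -65555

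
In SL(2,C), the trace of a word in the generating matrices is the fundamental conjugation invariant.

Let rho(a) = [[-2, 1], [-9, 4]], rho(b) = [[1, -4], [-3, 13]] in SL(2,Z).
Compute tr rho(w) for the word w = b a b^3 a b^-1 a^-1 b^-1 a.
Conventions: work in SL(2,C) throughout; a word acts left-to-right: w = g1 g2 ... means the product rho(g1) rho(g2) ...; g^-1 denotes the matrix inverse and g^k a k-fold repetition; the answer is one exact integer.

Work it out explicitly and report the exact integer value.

-6384646465

rho(b) = [[1, -4], [-3, 13]]
... * rho(a) = [[-2, 1], [-9, 4]]  ->  [[34, -15], [-111, 49]]
... * rho(b) = [[1, -4], [-3, 13]]  ->  [[79, -331], [-258, 1081]]
... * rho(b) = [[1, -4], [-3, 13]]  ->  [[1072, -4619], [-3501, 15085]]
... * rho(b) = [[1, -4], [-3, 13]]  ->  [[14929, -64335], [-48756, 210109]]
... * rho(a) = [[-2, 1], [-9, 4]]  ->  [[549157, -242411], [-1793469, 791680]]
... * rho(b^-1) = [[13, 4], [3, 1]]  ->  [[6411808, 1954217], [-20940057, -6382196]]
... * rho(a^-1) = [[4, -1], [9, -2]]  ->  [[43235185, -10320242], [-141199992, 33704449]]
... * rho(b^-1) = [[13, 4], [3, 1]]  ->  [[531096679, 162620498], [-1734486549, -531095519]]
... * rho(a) = [[-2, 1], [-9, 4]]  ->  [[-2525777840, 1181578671], [8248832769, -3858868625]]
tr = -2525777840 + -3858868625 = -6384646465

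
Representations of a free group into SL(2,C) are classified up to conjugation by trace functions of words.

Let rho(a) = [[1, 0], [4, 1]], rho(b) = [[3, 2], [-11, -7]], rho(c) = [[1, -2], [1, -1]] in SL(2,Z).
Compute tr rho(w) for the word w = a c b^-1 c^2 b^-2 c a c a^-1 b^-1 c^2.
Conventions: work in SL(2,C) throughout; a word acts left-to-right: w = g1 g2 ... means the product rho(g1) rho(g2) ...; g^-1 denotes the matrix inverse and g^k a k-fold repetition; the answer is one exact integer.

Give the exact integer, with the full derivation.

-770920

rho(a) = [[1, 0], [4, 1]]
... * rho(c) = [[1, -2], [1, -1]]  ->  [[1, -2], [5, -9]]
... * rho(b^-1) = [[-7, -2], [11, 3]]  ->  [[-29, -8], [-134, -37]]
... * rho(c) = [[1, -2], [1, -1]]  ->  [[-37, 66], [-171, 305]]
... * rho(c) = [[1, -2], [1, -1]]  ->  [[29, 8], [134, 37]]
... * rho(b^-1) = [[-7, -2], [11, 3]]  ->  [[-115, -34], [-531, -157]]
... * rho(b^-1) = [[-7, -2], [11, 3]]  ->  [[431, 128], [1990, 591]]
... * rho(c) = [[1, -2], [1, -1]]  ->  [[559, -990], [2581, -4571]]
... * rho(a) = [[1, 0], [4, 1]]  ->  [[-3401, -990], [-15703, -4571]]
... * rho(c) = [[1, -2], [1, -1]]  ->  [[-4391, 7792], [-20274, 35977]]
... * rho(a^-1) = [[1, 0], [-4, 1]]  ->  [[-35559, 7792], [-164182, 35977]]
... * rho(b^-1) = [[-7, -2], [11, 3]]  ->  [[334625, 94494], [1545021, 436295]]
... * rho(c) = [[1, -2], [1, -1]]  ->  [[429119, -763744], [1981316, -3526337]]
... * rho(c) = [[1, -2], [1, -1]]  ->  [[-334625, -94494], [-1545021, -436295]]
tr = -334625 + -436295 = -770920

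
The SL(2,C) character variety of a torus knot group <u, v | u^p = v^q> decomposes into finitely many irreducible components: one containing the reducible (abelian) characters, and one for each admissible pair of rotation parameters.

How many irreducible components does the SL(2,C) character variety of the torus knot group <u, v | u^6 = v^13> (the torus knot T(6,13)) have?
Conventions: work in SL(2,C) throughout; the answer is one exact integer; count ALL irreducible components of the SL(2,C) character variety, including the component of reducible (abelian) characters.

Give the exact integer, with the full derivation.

In the torus knot group T(6,13), u^6 = v^13 is central, so an irreducible representation sends it to +I or -I (Schur).
On an irreducible component, tr(u) is locked at 2*cos(pi*alpha/6) for some alpha in 1..5, and tr(v) at 2*cos(pi*beta/13) for some beta in 1..12.
The two central values (-1)^alpha I and (-1)^beta I must be the same matrix, so alpha and beta share a parity.
count pairs: odd alpha (3 choices) x odd beta (6), plus even alpha (2) x even beta (6): 3*6 + 2*6 = 30.
Total: 30 irreducible-character components + 1 reducible (abelian) component = 31.

31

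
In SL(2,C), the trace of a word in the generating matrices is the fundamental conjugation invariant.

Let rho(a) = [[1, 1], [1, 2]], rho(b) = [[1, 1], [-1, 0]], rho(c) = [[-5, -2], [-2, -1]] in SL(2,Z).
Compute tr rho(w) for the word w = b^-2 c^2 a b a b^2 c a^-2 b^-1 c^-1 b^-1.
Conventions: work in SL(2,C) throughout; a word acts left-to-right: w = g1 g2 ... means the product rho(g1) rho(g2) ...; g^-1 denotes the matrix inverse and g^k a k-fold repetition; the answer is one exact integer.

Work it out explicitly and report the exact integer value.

-343

rho(b^-1) = [[0, -1], [1, 1]]
... * rho(b^-1) = [[0, -1], [1, 1]]  ->  [[-1, -1], [1, 0]]
... * rho(c) = [[-5, -2], [-2, -1]]  ->  [[7, 3], [-5, -2]]
... * rho(c) = [[-5, -2], [-2, -1]]  ->  [[-41, -17], [29, 12]]
... * rho(a) = [[1, 1], [1, 2]]  ->  [[-58, -75], [41, 53]]
... * rho(b) = [[1, 1], [-1, 0]]  ->  [[17, -58], [-12, 41]]
... * rho(a) = [[1, 1], [1, 2]]  ->  [[-41, -99], [29, 70]]
... * rho(b) = [[1, 1], [-1, 0]]  ->  [[58, -41], [-41, 29]]
... * rho(b) = [[1, 1], [-1, 0]]  ->  [[99, 58], [-70, -41]]
... * rho(c) = [[-5, -2], [-2, -1]]  ->  [[-611, -256], [432, 181]]
... * rho(a^-1) = [[2, -1], [-1, 1]]  ->  [[-966, 355], [683, -251]]
... * rho(a^-1) = [[2, -1], [-1, 1]]  ->  [[-2287, 1321], [1617, -934]]
... * rho(b^-1) = [[0, -1], [1, 1]]  ->  [[1321, 3608], [-934, -2551]]
... * rho(c^-1) = [[-1, 2], [2, -5]]  ->  [[5895, -15398], [-4168, 10887]]
... * rho(b^-1) = [[0, -1], [1, 1]]  ->  [[-15398, -21293], [10887, 15055]]
tr = -15398 + 15055 = -343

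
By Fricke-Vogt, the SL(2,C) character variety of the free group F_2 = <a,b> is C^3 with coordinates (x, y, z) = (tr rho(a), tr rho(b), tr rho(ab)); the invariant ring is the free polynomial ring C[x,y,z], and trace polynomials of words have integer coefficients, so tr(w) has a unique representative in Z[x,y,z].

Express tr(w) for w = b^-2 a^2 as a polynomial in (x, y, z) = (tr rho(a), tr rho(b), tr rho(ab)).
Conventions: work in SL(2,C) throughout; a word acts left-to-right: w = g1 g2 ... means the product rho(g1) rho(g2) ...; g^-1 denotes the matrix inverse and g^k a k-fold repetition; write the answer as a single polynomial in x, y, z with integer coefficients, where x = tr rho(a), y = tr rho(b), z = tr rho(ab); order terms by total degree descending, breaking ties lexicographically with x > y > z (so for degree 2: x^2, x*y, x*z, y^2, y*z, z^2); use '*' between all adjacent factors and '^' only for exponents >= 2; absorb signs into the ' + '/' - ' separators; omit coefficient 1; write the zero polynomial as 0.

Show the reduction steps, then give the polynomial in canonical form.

so tr(a^2) = tr(a) tr(a) - tr(1)   [square of a] = x^2 - 2
so tr(a^2 b) = tr(a) tr(b a) - tr(b)   [square of a] = x*z - y
tr(b^-1 a^2) = tr(a^2) tr(b) - tr(a^2 b)   [inverse elimination on b] = x^2*y - x*z - y
so tr(b^-2 a^2) = tr(b^-1 a^2) tr(b) - tr(b^-1 a^2 b)   [inverse elimination on b] = x^2*y^2 - x*y*z - x^2 - y^2 + 2

x^2*y^2 - x*y*z - x^2 - y^2 + 2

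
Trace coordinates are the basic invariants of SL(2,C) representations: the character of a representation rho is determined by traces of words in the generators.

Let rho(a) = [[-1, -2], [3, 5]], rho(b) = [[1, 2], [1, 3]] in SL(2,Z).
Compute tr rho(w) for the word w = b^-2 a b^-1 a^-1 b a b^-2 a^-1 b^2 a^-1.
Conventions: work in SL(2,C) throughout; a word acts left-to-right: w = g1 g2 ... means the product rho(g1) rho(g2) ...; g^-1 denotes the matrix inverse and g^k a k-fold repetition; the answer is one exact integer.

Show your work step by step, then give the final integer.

803908

rho(b^-1) = [[3, -2], [-1, 1]]
... * rho(b^-1) = [[3, -2], [-1, 1]]  ->  [[11, -8], [-4, 3]]
... * rho(a) = [[-1, -2], [3, 5]]  ->  [[-35, -62], [13, 23]]
... * rho(b^-1) = [[3, -2], [-1, 1]]  ->  [[-43, 8], [16, -3]]
... * rho(a^-1) = [[5, 2], [-3, -1]]  ->  [[-239, -94], [89, 35]]
... * rho(b) = [[1, 2], [1, 3]]  ->  [[-333, -760], [124, 283]]
... * rho(a) = [[-1, -2], [3, 5]]  ->  [[-1947, -3134], [725, 1167]]
... * rho(b^-1) = [[3, -2], [-1, 1]]  ->  [[-2707, 760], [1008, -283]]
... * rho(b^-1) = [[3, -2], [-1, 1]]  ->  [[-8881, 6174], [3307, -2299]]
... * rho(a^-1) = [[5, 2], [-3, -1]]  ->  [[-62927, -23936], [23432, 8913]]
... * rho(b) = [[1, 2], [1, 3]]  ->  [[-86863, -197662], [32345, 73603]]
... * rho(b) = [[1, 2], [1, 3]]  ->  [[-284525, -766712], [105948, 285499]]
... * rho(a^-1) = [[5, 2], [-3, -1]]  ->  [[877511, 197662], [-326757, -73603]]
tr = 877511 + -73603 = 803908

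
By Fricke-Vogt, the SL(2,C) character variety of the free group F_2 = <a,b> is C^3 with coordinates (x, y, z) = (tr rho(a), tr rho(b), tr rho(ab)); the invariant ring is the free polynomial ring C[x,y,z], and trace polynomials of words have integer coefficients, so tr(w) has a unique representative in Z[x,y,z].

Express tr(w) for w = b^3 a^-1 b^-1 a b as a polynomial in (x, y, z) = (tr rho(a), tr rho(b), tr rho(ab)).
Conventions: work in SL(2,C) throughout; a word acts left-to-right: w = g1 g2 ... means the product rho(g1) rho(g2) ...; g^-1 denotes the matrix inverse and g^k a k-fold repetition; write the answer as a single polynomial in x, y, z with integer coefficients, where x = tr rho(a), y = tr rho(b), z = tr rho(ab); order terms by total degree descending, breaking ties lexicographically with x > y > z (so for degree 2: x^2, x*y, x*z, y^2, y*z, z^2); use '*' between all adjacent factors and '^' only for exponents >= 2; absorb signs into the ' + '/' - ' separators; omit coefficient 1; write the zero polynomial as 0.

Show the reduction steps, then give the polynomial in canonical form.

-x*y^4*z + x^2*y^3 + y^5 + y^3*z^2 + 2*x*y^2*z - 2*x^2*y - 5*y^3 - 2*y*z^2 + 5*y

trace(b^2) = trace(b)*trace(b) - trace(1) = y^2 - 2
trace(b^3) = trace(b)*trace(b^2) - trace(b) = y^3 - 3*y
trace(b^4) = trace(b)*trace(b^3) - trace(b^2) = y^4 - 4*y^2 + 2
trace(b a b) = trace(b)*trace(a b) - trace(a) = y*z - x
next, trace(a b^3) = trace(b)*trace(b a b) - trace(b a) = y^2*z - x*y - z
next, trace(a b^4) = trace(b)*trace(a b^3) - trace(a b^2) = y^3*z - x*y^2 - 2*y*z + x
trace(b a b^4) = trace(b)*trace(a b^4) - trace(a b^3) = y^4*z - x*y^3 - 3*y^2*z + 2*x*y + z
next, trace(a b a b) = trace(a b)*trace(a b) - trace(1) = z^2 - 2
next, trace(a b a) = trace(a)*trace(b a) - trace(b) = x*z - y
trace(b a b a b) = trace(b)*trace(a b a b) - trace(a b a) = y*z^2 - x*z - y
trace(a b a b^3) = trace(b)*trace(b a b a b) - trace(b a b a) = y^2*z^2 - x*y*z - y^2 - z^2 + 2
and trace(b a b^4 a) = trace(b)*trace(a b a b^3) - trace(a b a b^2) = y^3*z^2 - x*y^2*z - y^3 - 2*y*z^2 + x*z + 3*y
trace(a b^4 a^-1 b) = trace(b a b^4)*trace(a) - trace(b a b^4 a) = x*y^4*z - x^2*y^3 - y^3*z^2 - 2*x*y^2*z + 2*x^2*y + y^3 + 2*y*z^2 - 3*y
and trace(b^3 a^-1 b^-1 a b) = trace(a b^4 a^-1)*trace(b) - trace(a b^4 a^-1 b) = -x*y^4*z + x^2*y^3 + y^5 + y^3*z^2 + 2*x*y^2*z - 2*x^2*y - 5*y^3 - 2*y*z^2 + 5*y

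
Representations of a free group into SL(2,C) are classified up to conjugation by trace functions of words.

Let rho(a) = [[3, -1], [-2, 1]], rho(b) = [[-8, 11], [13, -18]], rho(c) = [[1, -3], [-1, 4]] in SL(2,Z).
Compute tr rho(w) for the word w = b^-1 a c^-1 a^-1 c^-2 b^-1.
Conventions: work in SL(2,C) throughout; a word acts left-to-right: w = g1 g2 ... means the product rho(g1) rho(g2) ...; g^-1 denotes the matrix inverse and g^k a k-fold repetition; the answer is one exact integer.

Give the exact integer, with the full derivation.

310667

rho(b^-1) = [[-18, -11], [-13, -8]]
... * rho(a) = [[3, -1], [-2, 1]]  ->  [[-32, 7], [-23, 5]]
... * rho(c^-1) = [[4, 3], [1, 1]]  ->  [[-121, -89], [-87, -64]]
... * rho(a^-1) = [[1, 1], [2, 3]]  ->  [[-299, -388], [-215, -279]]
... * rho(c^-1) = [[4, 3], [1, 1]]  ->  [[-1584, -1285], [-1139, -924]]
... * rho(c^-1) = [[4, 3], [1, 1]]  ->  [[-7621, -6037], [-5480, -4341]]
... * rho(b^-1) = [[-18, -11], [-13, -8]]  ->  [[215659, 132127], [155073, 95008]]
tr = 215659 + 95008 = 310667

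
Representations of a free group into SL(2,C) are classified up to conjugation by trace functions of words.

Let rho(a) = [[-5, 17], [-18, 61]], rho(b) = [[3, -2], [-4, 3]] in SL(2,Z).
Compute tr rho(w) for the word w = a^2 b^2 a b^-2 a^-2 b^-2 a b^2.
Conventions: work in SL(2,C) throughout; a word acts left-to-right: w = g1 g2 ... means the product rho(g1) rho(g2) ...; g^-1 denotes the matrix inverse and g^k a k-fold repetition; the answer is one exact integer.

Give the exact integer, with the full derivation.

1564593370765886

rho(a) = [[-5, 17], [-18, 61]]
... * rho(a) = [[-5, 17], [-18, 61]]  ->  [[-281, 952], [-1008, 3415]]
... * rho(b) = [[3, -2], [-4, 3]]  ->  [[-4651, 3418], [-16684, 12261]]
... * rho(b) = [[3, -2], [-4, 3]]  ->  [[-27625, 19556], [-99096, 70151]]
... * rho(a) = [[-5, 17], [-18, 61]]  ->  [[-213883, 723291], [-767238, 2594579]]
... * rho(b^-1) = [[3, 2], [4, 3]]  ->  [[2251515, 1742107], [8076602, 6249261]]
... * rho(b^-1) = [[3, 2], [4, 3]]  ->  [[13722973, 9729351], [49226850, 34900987]]
... * rho(a^-1) = [[61, -17], [18, -5]]  ->  [[1012229671, -281937296], [3631055616, -1011361385]]
... * rho(a^-1) = [[61, -17], [18, -5]]  ->  [[56671138603, -15798217927], [203289887646, -56671138547]]
... * rho(b^-1) = [[3, 2], [4, 3]]  ->  [[106820544101, 65947623425], [383185108750, 236566359651]]
... * rho(b^-1) = [[3, 2], [4, 3]]  ->  [[584252126003, 411483958477], [2095820764854, 1476069296453]]
... * rho(a) = [[-5, 17], [-18, 61]]  ->  [[-10327971882601, 35032807609148], [-37048351160424, 125669180086151]]
... * rho(b) = [[3, -2], [-4, 3]]  ->  [[-171115146084395, 125754366592646], [-613821773825876, 451104242579301]]
... * rho(b) = [[3, -2], [-4, 3]]  ->  [[-1016362904623769, 719493391946728], [-3645882291794832, 2580956275389655]]
tr = -1016362904623769 + 2580956275389655 = 1564593370765886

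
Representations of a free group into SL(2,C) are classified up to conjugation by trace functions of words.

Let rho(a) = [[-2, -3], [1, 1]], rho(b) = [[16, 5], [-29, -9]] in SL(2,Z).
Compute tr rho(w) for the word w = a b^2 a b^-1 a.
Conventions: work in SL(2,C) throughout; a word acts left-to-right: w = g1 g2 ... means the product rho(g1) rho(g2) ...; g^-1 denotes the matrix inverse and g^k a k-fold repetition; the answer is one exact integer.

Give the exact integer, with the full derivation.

rho(a) = [[-2, -3], [1, 1]]
... * rho(b) = [[16, 5], [-29, -9]]  ->  [[55, 17], [-13, -4]]
... * rho(b) = [[16, 5], [-29, -9]]  ->  [[387, 122], [-92, -29]]
... * rho(a) = [[-2, -3], [1, 1]]  ->  [[-652, -1039], [155, 247]]
... * rho(b^-1) = [[-9, -5], [29, 16]]  ->  [[-24263, -13364], [5768, 3177]]
... * rho(a) = [[-2, -3], [1, 1]]  ->  [[35162, 59425], [-8359, -14127]]
tr = 35162 + -14127 = 21035

21035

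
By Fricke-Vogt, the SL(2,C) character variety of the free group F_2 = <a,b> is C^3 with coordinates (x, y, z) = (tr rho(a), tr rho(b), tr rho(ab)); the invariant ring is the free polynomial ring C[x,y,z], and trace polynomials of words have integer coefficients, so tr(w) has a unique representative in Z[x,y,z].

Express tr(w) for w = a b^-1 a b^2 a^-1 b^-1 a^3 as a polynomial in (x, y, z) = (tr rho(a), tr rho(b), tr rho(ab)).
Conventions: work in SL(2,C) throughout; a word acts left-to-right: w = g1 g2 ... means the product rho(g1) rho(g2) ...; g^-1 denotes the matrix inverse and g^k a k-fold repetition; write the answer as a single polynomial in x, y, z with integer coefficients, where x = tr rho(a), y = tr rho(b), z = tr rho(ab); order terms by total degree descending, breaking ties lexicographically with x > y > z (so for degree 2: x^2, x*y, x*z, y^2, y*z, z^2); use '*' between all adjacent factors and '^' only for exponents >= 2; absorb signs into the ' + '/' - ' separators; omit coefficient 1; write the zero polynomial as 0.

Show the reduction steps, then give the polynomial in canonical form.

-x^5*y^3*z + x^6*y^2 + x^4*y^4 + 2*x^4*y^2*z^2 - x^5*y*z + 2*x^3*y^3*z - x^3*y*z^3 - 7*x^4*y^2 - 3*x^2*y^4 - 5*x^2*y^2*z^2 + 6*x^3*y*z + x*y^3*z + 2*x*y*z^3 + x^4 + 13*x^2*y^2 + y^4 + y^2*z^2 - 8*x*y*z - 4*x^2 - 4*y^2 + 2

so tr(b a^2) = tr(a)*tr(b a) - tr(b)  (reduce the a square) = x*z - y
so tr(a^2 b a) = tr(a)*tr(b a^2) - tr(b a)  (reduce the a square) = x^2*z - x*y - z
reduce: tr(a^4 b) = tr(a)*tr(a^2 b a) - tr(a^2 b)  (reduce the a square) = x^3*z - x^2*y - 2*x*z + y
so tr(a^2) = tr(a)*tr(a) - tr(1)  (reduce the a square) = x^2 - 2
tr(a^3) = tr(a)*tr(a^2) - tr(a)  (reduce the a square) = x^3 - 3*x
tr(a^4) = tr(a)*tr(a^3) - tr(a^2)  (reduce the a square) = x^4 - 4*x^2 + 2
tr(a b^2 a^3) = tr(b)*tr(a^4 b) - tr(a^4)  (reduce the b square) = x^3*y*z - x^4 - x^2*y^2 - 2*x*y*z + 4*x^2 + y^2 - 2
so tr(b a b a) = tr(a b)*tr(a b) - tr(1)  (split on a) = z^2 - 2
reduce: tr(b a b) = tr(b)*tr(a b) - tr(a)  (reduce the b square) = y*z - x
tr(a b a b a) = tr(a)*tr(b a b a) - tr(b a b)  (reduce the a square) = x*z^2 - y*z - x
reduce: tr(a^3 b a b) = tr(a)*tr(a b a b a) - tr(a b a b)  (reduce the a square) = x^2*z^2 - x*y*z - x^2 - z^2 + 2
tr(a b^2 a^3 b) = tr(b)*tr(a^3 b a b) - tr(a^3 b a)  (reduce the b square) = x^2*y*z^2 - x^3*z - x*y^2*z - y*z^2 + 2*x*z + y
tr(a^3 b^-1 a b^2) = tr(a b^2 a^3)*tr(b) - tr(a b^2 a^3 b)  (eliminate b^-1) = x^3*y^2*z - x^4*y - x^2*y^3 - x^2*y*z^2 + x^3*z - x*y^2*z + 4*x^2*y + y^3 + y*z^2 - 2*x*z - 3*y
reduce: tr(a^5 b) = tr(a)*tr(a^3 b a) - tr(a^3 b)  (reduce the a square) = x^4*z - x^3*y - 3*x^2*z + 2*x*y + z
tr(a^5) = tr(a)*tr(a^4) - tr(a^3)  (reduce the a square) = x^5 - 5*x^3 + 5*x
tr(b a^5 b) = tr(b)*tr(a^5 b) - tr(a^5)  (reduce the b square) = x^4*y*z - x^5 - x^3*y^2 - 3*x^2*y*z + 5*x^3 + 2*x*y^2 + y*z - 5*x
so tr(a b^3 a^4) = tr(b)*tr(b a^5 b) - tr(b a^5)  (reduce the b square) = x^4*y^2*z - x^5*y - x^3*y^3 - x^4*z - 3*x^2*y^2*z + 6*x^3*y + 2*x*y^3 + 3*x^2*z + y^2*z - 7*x*y - z
so tr(a b a b^2) = tr(b)*tr(a b a b) - tr(a b a)  (reduce the b square) = y*z^2 - x*z - y
tr(b a b^3 a) = tr(b)*tr(a b a b^2) - tr(a b a b)  (reduce the b square) = y^2*z^2 - x*y*z - y^2 - z^2 + 2
tr(b a b^2) = tr(b)*tr(b a b) - tr(b a)  (reduce the b square) = y^2*z - x*y - z
tr(b a b^3) = tr(b)*tr(b a b^2) - tr(b a b)  (reduce the b square) = y^3*z - x*y^2 - 2*y*z + x
reduce: tr(b a b^3 a^2) = tr(a)*tr(b a b^3 a) - tr(b a b^3)  (reduce the a square) = x*y^2*z^2 - x^2*y*z - y^3*z - x*z^2 + 2*y*z + x
so tr(b a b^3 a^3) = tr(a)*tr(b a b^3 a^2) - tr(b a b^3 a)  (reduce the a square) = x^2*y^2*z^2 - x^3*y*z - x*y^3*z - x^2*z^2 - y^2*z^2 + 3*x*y*z + x^2 + y^2 + z^2 - 2
so tr(a b^3 a^4 b) = tr(a)*tr(b a b^3 a^3) - tr(b a b^3 a^2)  (reduce the a square) = x^3*y^2*z^2 - x^4*y*z - x^2*y^3*z - x^3*z^2 - 2*x*y^2*z^2 + 4*x^2*y*z + y^3*z + x^3 + x*y^2 + 2*x*z^2 - 2*y*z - 3*x
tr(b a^4 b^-1 a b^2) = tr(a b^3 a^4)*tr(b) - tr(a b^3 a^4 b)  (eliminate b^-1) = x^4*y^3*z - x^5*y^2 - x^3*y^4 - x^3*y^2*z^2 - 2*x^2*y^3*z + 6*x^3*y^2 + x^3*z^2 + 2*x*y^4 + 2*x*y^2*z^2 - x^2*y*z - x^3 - 8*x*y^2 - 2*x*z^2 + y*z + 3*x
so tr(b^2 a b a^2) = tr(a)*tr(b^2 a b a) - tr(b^2 a b)  (reduce the a square) = x*y*z^2 - x^2*z - y^2*z + z
so tr(a b^2 a b a^2) = tr(a)*tr(b^2 a b a^2) - tr(b^2 a b a)  (reduce the a square) = x^2*y*z^2 - x^3*z - x*y^2*z - y*z^2 + 2*x*z + y
so tr(a^3 b^2 a b a) = tr(a)*tr(a b^2 a b a^2) - tr(a b^2 a b a)  (reduce the a square) = x^3*y*z^2 - x^4*z - x^2*y^2*z - 2*x*y*z^2 + 3*x^2*z + y^2*z + x*y - z
so tr(a b^2 a b a^4) = tr(a)*tr(a^3 b^2 a b a) - tr(a^3 b^2 a b)  (reduce the a square) = x^4*y*z^2 - x^5*z - x^3*y^2*z - 3*x^2*y*z^2 + 4*x^3*z + 2*x*y^2*z + x^2*y + y*z^2 - 3*x*z - y
reduce: tr(b a b a b a) = tr(b a b a)*tr(b a) - tr(a b)  (split on b) = z^3 - 3*z
reduce: tr(a b a b a b a) = tr(a)*tr(b a b a b a) - tr(b a b a b)  (reduce the a square) = x*z^3 - y*z^2 - 2*x*z + y
tr(b a b a b a^3) = tr(a)*tr(a b a b a b a) - tr(a b a b a b)  (reduce the a square) = x^2*z^3 - x*y*z^2 - 2*x^2*z - z^3 + x*y + 3*z
tr(a b a^4 b a b) = tr(a)*tr(b a b a b a^3) - tr(b a b a b a^2)  (reduce the a square) = x^3*z^3 - x^2*y*z^2 - 2*x^3*z - 2*x*z^3 + x^2*y + y*z^2 + 5*x*z - y
tr(b a^3 b) = tr(b)*tr(a^3 b) - tr(a^3)  (reduce the b square) = x^2*y*z - x^3 - x*y^2 - y*z + 3*x
tr(b a^2 b a^3) = tr(a)*tr(b a^3 b a) - tr(b a^3 b)  (reduce the a square) = x^3*z^2 - 2*x^2*y*z + x*y^2 - x*z^2 + y*z - x
reduce: tr(b a^2 b) = tr(b)*tr(a^2 b) - tr(a^2)  (reduce the b square) = x*y*z - x^2 - y^2 + 2
tr(b a^2 b a^2) = tr(a)*tr(b a^2 b a) - tr(b a^2 b)  (reduce the a square) = x^2*z^2 - 2*x*y*z + y^2 - 2
tr(a b a^4 b a) = tr(a)*tr(b a^2 b a^3) - tr(b a^2 b a^2)  (reduce the a square) = x^4*z^2 - 2*x^3*y*z + x^2*y^2 - 2*x^2*z^2 + 3*x*y*z - x^2 - y^2 + 2
reduce: tr(a b^2 a b a^4 b) = tr(b)*tr(a b a^4 b a b) - tr(a b a^4 b a)  (reduce the b square) = x^3*y*z^3 - x^4*z^2 - x^2*y^2*z^2 - 2*x*y*z^3 + 2*x^2*z^2 + y^2*z^2 + 2*x*y*z + x^2 - 2
tr(b a^4 b^-1 a b^2 a) = tr(a b^2 a b a^4)*tr(b) - tr(a b^2 a b a^4 b)  (eliminate b^-1) = x^4*y^2*z^2 - x^5*y*z - x^3*y^3*z - x^3*y*z^3 + x^4*z^2 - 2*x^2*y^2*z^2 + 4*x^3*y*z + 2*x*y^3*z + 2*x*y*z^3 + x^2*y^2 - 2*x^2*z^2 - 5*x*y*z - x^2 - y^2 + 2
tr(a^4 b^-1 a b^2 a^-1 b) = tr(b a^4 b^-1 a b^2)*tr(a) - tr(b a^4 b^-1 a b^2 a)  (eliminate a^-1) = x^5*y^3*z - x^6*y^2 - x^4*y^4 - 2*x^4*y^2*z^2 + x^5*y*z - x^3*y^3*z + x^3*y*z^3 + 6*x^4*y^2 + 2*x^2*y^4 + 4*x^2*y^2*z^2 - 5*x^3*y*z - 2*x*y^3*z - 2*x*y*z^3 - x^4 - 9*x^2*y^2 + 6*x*y*z + 4*x^2 + y^2 - 2
tr(a b^-1 a b^2 a^-1 b^-1 a^3) = tr(a^4 b^-1 a b^2 a^-1)*tr(b) - tr(a^4 b^-1 a b^2 a^-1 b)  (eliminate b^-1) = -x^5*y^3*z + x^6*y^2 + x^4*y^4 + 2*x^4*y^2*z^2 - x^5*y*z + 2*x^3*y^3*z - x^3*y*z^3 - 7*x^4*y^2 - 3*x^2*y^4 - 5*x^2*y^2*z^2 + 6*x^3*y*z + x*y^3*z + 2*x*y*z^3 + x^4 + 13*x^2*y^2 + y^4 + y^2*z^2 - 8*x*y*z - 4*x^2 - 4*y^2 + 2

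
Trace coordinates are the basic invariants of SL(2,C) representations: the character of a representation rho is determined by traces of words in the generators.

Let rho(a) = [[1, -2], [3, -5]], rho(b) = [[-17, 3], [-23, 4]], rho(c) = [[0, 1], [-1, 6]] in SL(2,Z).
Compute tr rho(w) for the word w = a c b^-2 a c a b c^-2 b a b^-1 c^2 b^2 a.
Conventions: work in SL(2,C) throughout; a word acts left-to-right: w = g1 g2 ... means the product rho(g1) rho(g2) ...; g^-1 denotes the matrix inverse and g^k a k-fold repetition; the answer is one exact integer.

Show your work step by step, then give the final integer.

203758695261218

rho(a) = [[1, -2], [3, -5]]
... * rho(c) = [[0, 1], [-1, 6]]  ->  [[2, -11], [5, -27]]
... * rho(b^-1) = [[4, -3], [23, -17]]  ->  [[-245, 181], [-601, 444]]
... * rho(b^-1) = [[4, -3], [23, -17]]  ->  [[3183, -2342], [7808, -5745]]
... * rho(a) = [[1, -2], [3, -5]]  ->  [[-3843, 5344], [-9427, 13109]]
... * rho(c) = [[0, 1], [-1, 6]]  ->  [[-5344, 28221], [-13109, 69227]]
... * rho(a) = [[1, -2], [3, -5]]  ->  [[79319, -130417], [194572, -319917]]
... * rho(b) = [[-17, 3], [-23, 4]]  ->  [[1651168, -283711], [4050367, -695952]]
... * rho(c^-1) = [[6, -1], [1, 0]]  ->  [[9623297, -1651168], [23606250, -4050367]]
... * rho(c^-1) = [[6, -1], [1, 0]]  ->  [[56088614, -9623297], [137587133, -23606250]]
... * rho(b) = [[-17, 3], [-23, 4]]  ->  [[-732170607, 129772654], [-1796037511, 318336399]]
... * rho(a) = [[1, -2], [3, -5]]  ->  [[-342852645, 815477944], [-841028314, 2000393027]]
... * rho(b^-1) = [[4, -3], [23, -17]]  ->  [[17384582132, -12834567113], [42644926365, -31483596517]]
... * rho(c) = [[0, 1], [-1, 6]]  ->  [[12834567113, -59622820546], [31483596517, -146256652737]]
... * rho(c) = [[0, 1], [-1, 6]]  ->  [[59622820546, -344902356163], [146256652737, -846056319905]]
... * rho(b) = [[-17, 3], [-23, 4]]  ->  [[6919166242467, -1200740963014], [16972932261286, -2945455321409]]
... * rho(b) = [[-17, 3], [-23, 4]]  ->  [[-90008783972617, 15954534875345], [-220794376049455, 39136975498222]]
... * rho(a) = [[1, -2], [3, -5]]  ->  [[-42145179346582, 100244893568509], [-103383449554789, 245903874607800]]
tr = -42145179346582 + 245903874607800 = 203758695261218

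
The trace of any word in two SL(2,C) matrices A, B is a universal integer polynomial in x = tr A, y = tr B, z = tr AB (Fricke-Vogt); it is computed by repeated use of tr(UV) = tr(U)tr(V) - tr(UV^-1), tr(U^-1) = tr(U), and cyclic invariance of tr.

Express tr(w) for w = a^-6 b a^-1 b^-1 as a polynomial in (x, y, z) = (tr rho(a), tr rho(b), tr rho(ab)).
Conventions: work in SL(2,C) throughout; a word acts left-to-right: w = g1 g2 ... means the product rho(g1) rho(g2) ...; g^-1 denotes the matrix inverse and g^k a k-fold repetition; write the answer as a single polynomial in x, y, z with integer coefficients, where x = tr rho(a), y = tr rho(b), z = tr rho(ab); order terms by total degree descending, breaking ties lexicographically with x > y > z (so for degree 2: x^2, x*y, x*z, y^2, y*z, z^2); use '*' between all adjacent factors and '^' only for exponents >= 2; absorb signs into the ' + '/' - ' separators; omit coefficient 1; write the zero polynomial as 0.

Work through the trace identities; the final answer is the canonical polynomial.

tr(a^-1) = tr(a) = x
tr(a^-2) = tr(a^-1) tr(a) - tr(1) = x^2 - 2
tr(a^-3) = tr(a^-2) tr(a) - tr(a^-1) = x^3 - 3*x
tr(a^-4) = tr(a^-3) tr(a) - tr(a^-2) = x^4 - 4*x^2 + 2
tr(a^-5) = tr(a^-4) tr(a) - tr(a^-3) = x^5 - 5*x^3 + 5*x
tr(a^-1 b) = tr(b) tr(a) - tr(b a) = x*y - z
tr(b a^-2) = tr(a^-1 b) tr(a) - tr(a^-1 b a) = x^2*y - x*z - y
tr(a^-3 b) = tr(b a^-2) tr(a) - tr(b a^-1) = x^3*y - x^2*z - 2*x*y + z
tr(b a b) = tr(b) tr(a b) - tr(a) = y*z - x
tr(b a b a) = tr(b a) tr(b a) - tr(1)   [split at repeated b] = z^2 - 2
tr(a^-1 b a b) = tr(b a b) tr(a) - tr(b a b a) = x*y*z - x^2 - z^2 + 2
tr(a^-1 b a b a^-1) = tr(a^-1 b a b) tr(a) - tr(a^-1 b a b a) = x^2*y*z - x^3 - x*z^2 - y*z + 3*x
tr(a^-3 b a b) = tr(a^-1 b a b a^-1) tr(a) - tr(a^-1 b a b) = x^3*y*z - x^4 - x^2*z^2 - 2*x*y*z + 4*x^2 + z^2 - 2
tr(a^-4 b a b) = tr(a^-3 b a b) tr(a) - tr(a^-3 b a b a) = x^4*y*z - x^5 - x^3*z^2 - 3*x^2*y*z + 5*x^3 + 2*x*z^2 + y*z - 5*x
tr(a^-1 b a b^-1 a^-3) = tr(a^-4 b a) tr(b) - tr(a^-4 b a b) = -x^4*y*z + x^5 + x^3*y^2 + x^3*z^2 + 2*x^2*y*z - 5*x^3 - 2*x*y^2 - 2*x*z^2 + 5*x
tr(a^-1 b a b^-1 a^-2) = tr(a^-3 b a) tr(b) - tr(a^-3 b a b) = -x^3*y*z + x^4 + x^2*y^2 + x^2*z^2 + x*y*z - 4*x^2 - y^2 - z^2 + 2
tr(b^-1 a^-5 b a) = tr(a^-1 b a b^-1 a^-3) tr(a) - tr(a^-1 b a b^-1 a^-2) = -x^5*y*z + x^6 + x^4*y^2 + x^4*z^2 + 3*x^3*y*z - 6*x^4 - 3*x^2*y^2 - 3*x^2*z^2 - x*y*z + 9*x^2 + y^2 + z^2 - 2
tr(a^-3 b a^-1 b^-1 a^-2) = tr(b^-1 a^-5 b) tr(a) - tr(b^-1 a^-5 b a) = x^5*y*z - x^4*y^2 - x^4*z^2 - 3*x^3*y*z + x^4 + 3*x^2*y^2 + 3*x^2*z^2 + x*y*z - 4*x^2 - y^2 - z^2 + 2
tr(a^-3 b a^-1 b^-1) = tr(b^-1 a^-3 b) tr(a) - tr(b^-1 a^-3 b a) = x^3*y*z - x^2*y^2 - x^2*z^2 - x*y*z + x^2 + y^2 + z^2 - 2
tr(b^2) = tr(b) tr(b) - tr(1) = y^2 - 2
tr(b^2 a^-1) = tr(b^2) tr(a) - tr(b^2 a) = x*y^2 - y*z - x
tr(b a^-2 b) = tr(b^2 a^-1) tr(a) - tr(b^2) = x^2*y^2 - x*y*z - x^2 - y^2 + 2
tr(a^-2 b a^-1 b) = tr(b a^-2 b) tr(a) - tr(b a^-2 b a) = x^3*y^2 - 2*x^2*y*z - x*y^2 + x*z^2 + y*z - x
tr(a^-2 b a^-1 b^-1) = tr(a^-2 b a^-1) tr(b) - tr(a^-2 b a^-1 b) = x^2*y*z - x*y^2 - x*z^2 + x
tr(a^-3 b a^-1 b^-1 a^-1) = tr(a^-3 b a^-1 b^-1) tr(a) - tr(a^-3 b a^-1 b^-1 a) = x^4*y*z - x^3*y^2 - x^3*z^2 - 2*x^2*y*z + x^3 + 2*x*y^2 + 2*x*z^2 - 3*x
tr(a^-6 b a^-1 b^-1) = tr(a^-3 b a^-1 b^-1 a^-2) tr(a) - tr(a^-3 b a^-1 b^-1 a^-1) = x^6*y*z - x^5*y^2 - x^5*z^2 - 4*x^4*y*z + x^5 + 4*x^3*y^2 + 4*x^3*z^2 + 3*x^2*y*z - 5*x^3 - 3*x*y^2 - 3*x*z^2 + 5*x

x^6*y*z - x^5*y^2 - x^5*z^2 - 4*x^4*y*z + x^5 + 4*x^3*y^2 + 4*x^3*z^2 + 3*x^2*y*z - 5*x^3 - 3*x*y^2 - 3*x*z^2 + 5*x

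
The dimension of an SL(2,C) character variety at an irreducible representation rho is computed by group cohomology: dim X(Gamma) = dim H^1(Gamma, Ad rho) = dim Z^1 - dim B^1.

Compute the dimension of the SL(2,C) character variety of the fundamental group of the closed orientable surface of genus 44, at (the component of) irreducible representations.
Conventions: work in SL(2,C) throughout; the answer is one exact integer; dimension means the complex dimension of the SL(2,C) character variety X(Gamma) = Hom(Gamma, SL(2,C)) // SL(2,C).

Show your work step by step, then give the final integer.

258

The genus-44 surface group: 2g = 88 generators, one relator prod [a_i, b_i].
A cocycle assigns one sl_2 vector per generator subject to the relator condition d_2(z) = 0: dim of the unconstrained space is 3*2g = 264.
H^2 = coker(d_2) is dual to H^0 = 0 at irreducible rho (Poincare duality), so d_2 is onto: dim Z^1 = 261.
dim B^1 = 3 (coboundaries, injective at irreducible rho).
dim X = dim H^1 = 261 - 3 = 258.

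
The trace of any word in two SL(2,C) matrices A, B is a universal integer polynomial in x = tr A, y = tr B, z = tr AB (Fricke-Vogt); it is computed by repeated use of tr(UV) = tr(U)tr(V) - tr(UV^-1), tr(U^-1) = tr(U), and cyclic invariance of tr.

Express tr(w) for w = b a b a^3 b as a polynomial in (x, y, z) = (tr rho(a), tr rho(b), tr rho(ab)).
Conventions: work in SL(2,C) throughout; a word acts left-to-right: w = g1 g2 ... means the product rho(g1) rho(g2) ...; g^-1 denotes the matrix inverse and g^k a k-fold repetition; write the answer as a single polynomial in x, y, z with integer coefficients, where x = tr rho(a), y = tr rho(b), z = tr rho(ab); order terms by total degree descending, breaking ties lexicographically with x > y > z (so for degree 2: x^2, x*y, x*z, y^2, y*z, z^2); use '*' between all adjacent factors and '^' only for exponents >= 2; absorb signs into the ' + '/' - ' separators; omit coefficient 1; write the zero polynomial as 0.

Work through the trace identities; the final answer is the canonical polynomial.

x^2*y*z^2 - x^3*z - x*y^2*z - y*z^2 + 2*x*z + y

tr(b a b a) = tr(b a)*tr(b a) - tr(1) = z^2 - 2
tr(b a b) = tr(b)*tr(a b) - tr(a) = y*z - x
tr(b a b a^2) = tr(a)*tr(b a b a) - tr(b a b) = x*z^2 - y*z - x
tr(a b a^3 b) = tr(a)*tr(b a b a^2) - tr(b a b a) = x^2*z^2 - x*y*z - x^2 - z^2 + 2
tr(a b a) = tr(a)*tr(b a) - tr(b) = x*z - y
apply: tr(a^2 b a) = tr(a)*tr(a b a) - tr(a b) = x^2*z - x*y - z
use: tr(a b a^3) = tr(a)*tr(a^2 b a) - tr(a^2 b) = x^3*z - x^2*y - 2*x*z + y
tr(b a b a^3 b) = tr(b)*tr(a b a^3 b) - tr(a b a^3) = x^2*y*z^2 - x^3*z - x*y^2*z - y*z^2 + 2*x*z + y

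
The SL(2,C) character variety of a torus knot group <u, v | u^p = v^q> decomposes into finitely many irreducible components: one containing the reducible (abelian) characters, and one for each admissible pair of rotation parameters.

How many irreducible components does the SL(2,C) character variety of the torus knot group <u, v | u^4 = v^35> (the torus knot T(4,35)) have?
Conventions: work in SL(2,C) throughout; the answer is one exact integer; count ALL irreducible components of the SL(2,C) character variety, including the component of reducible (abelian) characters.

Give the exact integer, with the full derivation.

52

Gamma = < u, v | u^4 = v^35 > (torus knot T(4,35)); the central element u^4 = v^35 acts as +I or -I in any irreducible SL(2,C) representation.
On an irreducible component, tr(u) is locked at 2*cos(pi*alpha/4) for some alpha in 1..3, and tr(v) at 2*cos(pi*beta/35) for some beta in 1..34.
The two central values (-1)^alpha I and (-1)^beta I must be the same matrix, so alpha and beta share a parity.
Counting: 2 odd alphas x 17 odd betas + 1 even alphas x 17 even betas = 34 + 17 = 51.
That is 51 components of irreducible characters, and with the reducible (abelian) component the total is 52.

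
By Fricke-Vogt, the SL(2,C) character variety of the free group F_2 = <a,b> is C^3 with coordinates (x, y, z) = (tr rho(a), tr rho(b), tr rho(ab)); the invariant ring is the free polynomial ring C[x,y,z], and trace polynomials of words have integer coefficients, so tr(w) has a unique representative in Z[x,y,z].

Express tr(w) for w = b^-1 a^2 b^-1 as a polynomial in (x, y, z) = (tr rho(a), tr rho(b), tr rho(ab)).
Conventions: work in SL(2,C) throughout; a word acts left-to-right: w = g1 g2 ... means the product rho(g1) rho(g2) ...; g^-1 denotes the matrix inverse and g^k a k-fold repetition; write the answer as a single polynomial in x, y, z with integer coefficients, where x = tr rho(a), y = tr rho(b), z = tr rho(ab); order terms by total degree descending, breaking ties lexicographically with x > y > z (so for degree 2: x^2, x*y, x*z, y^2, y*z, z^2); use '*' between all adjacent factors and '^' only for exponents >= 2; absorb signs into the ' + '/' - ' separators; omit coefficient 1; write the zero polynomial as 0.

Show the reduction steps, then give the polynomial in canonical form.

so tr(a^2) = tr(a) * tr(a) - tr(1)   [square of a] = x^2 - 2
tr(a^2 b) = tr(a) * tr(b a) - tr(b)   [square of a] = x*z - y
tr(b^-1 a^2) = tr(a^2) * tr(b) - tr(a^2 b)   [inverse elimination on b] = x^2*y - x*z - y
so tr(b^-1 a^2 b^-1) = tr(b^-1 a^2) * tr(b) - tr(b^-1 a^2 b)   [inverse elimination on b] = x^2*y^2 - x*y*z - x^2 - y^2 + 2

x^2*y^2 - x*y*z - x^2 - y^2 + 2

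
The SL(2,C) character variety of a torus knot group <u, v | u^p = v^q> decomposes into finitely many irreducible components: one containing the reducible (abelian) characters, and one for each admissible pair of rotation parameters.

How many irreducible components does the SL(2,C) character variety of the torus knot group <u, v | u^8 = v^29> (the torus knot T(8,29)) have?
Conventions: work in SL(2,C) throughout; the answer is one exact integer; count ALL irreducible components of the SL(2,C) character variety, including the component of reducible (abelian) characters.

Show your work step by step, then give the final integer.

99

For T(8,29): irreducibility forces the central element u^8 = v^29 to one of +I, -I.
This locks tr(u) to 2*cos(pi*alpha/8), alpha in 1..7, and tr(v) to 2*cos(pi*beta/29), beta in 1..28, on each component of irreducible characters.
The two central values (-1)^alpha I and (-1)^beta I must be the same matrix, so alpha and beta share a parity.
count pairs: odd alpha (4 choices) x odd beta (14), plus even alpha (3) x even beta (14): 4*14 + 3*14 = 98.
That is 98 components of irreducible characters, and with the reducible (abelian) component the total is 99.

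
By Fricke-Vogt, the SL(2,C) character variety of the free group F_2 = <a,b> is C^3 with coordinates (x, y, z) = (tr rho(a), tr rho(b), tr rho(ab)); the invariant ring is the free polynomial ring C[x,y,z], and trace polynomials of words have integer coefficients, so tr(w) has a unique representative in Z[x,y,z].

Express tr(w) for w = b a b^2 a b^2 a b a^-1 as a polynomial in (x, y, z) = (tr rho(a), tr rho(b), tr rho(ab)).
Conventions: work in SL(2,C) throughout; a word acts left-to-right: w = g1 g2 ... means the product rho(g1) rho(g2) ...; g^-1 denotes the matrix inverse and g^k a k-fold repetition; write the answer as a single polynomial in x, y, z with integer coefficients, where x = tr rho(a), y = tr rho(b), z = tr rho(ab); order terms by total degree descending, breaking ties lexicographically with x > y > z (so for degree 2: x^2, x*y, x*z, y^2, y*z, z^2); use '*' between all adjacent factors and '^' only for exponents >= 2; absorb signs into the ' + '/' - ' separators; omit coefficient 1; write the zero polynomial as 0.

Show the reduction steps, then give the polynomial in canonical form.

x*y^3*z^3 - 3*x^2*y^2*z^2 - y^2*z^4 + 3*x^3*y*z + 2*x*y*z^3 - x^4 - x^2*z^2 + 2*y^2*z^2 - 6*x*y*z + 4*x^2 + z^2 - 2

trace(b a b a) = trace(b a)*trace(b a) - trace(1)   [split at a repeated b] = z^2 - 2
trace(a b a b a b) = trace(b a b a)*trace(b a) - trace(a b)   [split at a repeated b] = z^3 - 3*z
trace(b a b) = trace(b)*trace(a b) - trace(a)   [square of b] = y*z - x
trace(a b a b a) = trace(a)*trace(b a b a) - trace(b a b)   [square of a] = x*z^2 - y*z - x
trace(a b^2 a b a b) = trace(b)*trace(a b a b a b) - trace(a b a b a)   [square of b] = y*z^3 - x*z^2 - 2*y*z + x
trace(a b a) = trace(a)*trace(b a) - trace(b)   [square of a] = x*z - y
trace(b^2 a b a) = trace(b)*trace(a b a b) - trace(a b a)   [square of b] = y*z^2 - x*z - y
trace(b^2 a b) = trace(b)*trace(a b^2) - trace(a b)   [square of b] = y^2*z - x*y - z
trace(a b^2 a b a) = trace(a)*trace(b^2 a b a) - trace(b^2 a b)   [square of a] = x*y*z^2 - x^2*z - y^2*z + z
trace(a b^2 a b^2 a b) = trace(b)*trace(a b^2 a b a b) - trace(a b^2 a b a)   [square of b] = y^2*z^3 - 2*x*y*z^2 + x^2*z - y^2*z + x*y - z
trace(a^2) = trace(a)*trace(a) - trace(1)   [square of a] = x^2 - 2
trace(a b^2 a) = trace(b)*trace(a^2 b) - trace(a^2)   [square of b] = x*y*z - x^2 - y^2 + 2
trace(b^2 a b^2 a) = trace(b)*trace(a b^2 a b) - trace(a b^2 a)   [square of b] = y^2*z^2 - 2*x*y*z + x^2 - 2
trace(b^2 a b^2) = trace(b)*trace(a b^3) - trace(a b^2)   [square of b] = y^3*z - x*y^2 - 2*y*z + x
trace(a b^2 a b^2 a) = trace(a)*trace(b^2 a b^2 a) - trace(b^2 a b^2)   [square of a] = x*y^2*z^2 - 2*x^2*y*z - y^3*z + x^3 + x*y^2 + 2*y*z - 3*x
trace(b a b^2 a b^2 a b) = trace(b)*trace(a b^2 a b^2 a b) - trace(a b^2 a b^2 a)   [square of b] = y^3*z^3 - 3*x*y^2*z^2 + 3*x^2*y*z - x^3 - 3*y*z + 3*x
trace(a b a b a b a b) = trace(b a b a b a)*trace(b a) - trace(a b a b)   [split at a repeated b] = z^4 - 4*z^2 + 2
trace(a b a b a b a) = trace(a)*trace(b a b a b a) - trace(b a b a b)   [square of a] = x*z^3 - y*z^2 - 2*x*z + y
trace(a b^2 a b a b a b) = trace(b)*trace(a b a b a b a b) - trace(a b a b a b a)   [square of b] = y*z^4 - x*z^3 - 3*y*z^2 + 2*x*z + y
trace(b^2 a b a b) = trace(b)*trace(b a b a b) - trace(b a b a)   [square of b] = y^2*z^2 - x*y*z - y^2 - z^2 + 2
trace(a b^2 a b a b a) = trace(a)*trace(b^2 a b a b a) - trace(b^2 a b a b)   [square of a] = x*y*z^3 - x^2*z^2 - y^2*z^2 - x*y*z + x^2 + y^2 + z^2 - 2
trace(b a b^2 a b^2 a b a) = trace(b)*trace(a b^2 a b a b a b) - trace(a b^2 a b a b a)   [square of b] = y^2*z^4 - 2*x*y*z^3 + x^2*z^2 - 2*y^2*z^2 + 3*x*y*z - x^2 - z^2 + 2
trace(b a b^2 a b^2 a b a^-1) = trace(b a b^2 a b^2 a b)*trace(a) - trace(b a b^2 a b^2 a b a)   [inverse elimination on a] = x*y^3*z^3 - 3*x^2*y^2*z^2 - y^2*z^4 + 3*x^3*y*z + 2*x*y*z^3 - x^4 - x^2*z^2 + 2*y^2*z^2 - 6*x*y*z + 4*x^2 + z^2 - 2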